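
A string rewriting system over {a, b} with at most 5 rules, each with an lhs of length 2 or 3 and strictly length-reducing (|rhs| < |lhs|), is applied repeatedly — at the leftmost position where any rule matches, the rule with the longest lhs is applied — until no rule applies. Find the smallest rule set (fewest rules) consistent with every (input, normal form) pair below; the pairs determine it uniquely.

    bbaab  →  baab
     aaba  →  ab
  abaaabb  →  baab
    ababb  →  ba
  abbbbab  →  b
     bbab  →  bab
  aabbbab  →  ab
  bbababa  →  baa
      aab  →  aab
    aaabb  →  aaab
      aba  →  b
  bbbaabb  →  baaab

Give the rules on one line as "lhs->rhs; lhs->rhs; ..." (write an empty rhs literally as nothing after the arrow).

  | bbaab => baab
  | aaba => ab
  | abaaabb => baabb => baab
  | ababb => bbb => ba

aba->b; abb->ab; bb->b; bbb->ba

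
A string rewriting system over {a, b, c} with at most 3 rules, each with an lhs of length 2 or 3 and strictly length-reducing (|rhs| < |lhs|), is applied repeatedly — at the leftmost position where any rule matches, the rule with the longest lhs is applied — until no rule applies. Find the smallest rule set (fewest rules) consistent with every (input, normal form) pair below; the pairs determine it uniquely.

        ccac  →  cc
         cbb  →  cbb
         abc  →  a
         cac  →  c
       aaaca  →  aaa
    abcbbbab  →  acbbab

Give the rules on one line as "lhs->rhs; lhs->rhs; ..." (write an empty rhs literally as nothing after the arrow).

  | ccac => cc
  | cbb
  | abc => a
  | cac => c

bc->; bcb->c; ca->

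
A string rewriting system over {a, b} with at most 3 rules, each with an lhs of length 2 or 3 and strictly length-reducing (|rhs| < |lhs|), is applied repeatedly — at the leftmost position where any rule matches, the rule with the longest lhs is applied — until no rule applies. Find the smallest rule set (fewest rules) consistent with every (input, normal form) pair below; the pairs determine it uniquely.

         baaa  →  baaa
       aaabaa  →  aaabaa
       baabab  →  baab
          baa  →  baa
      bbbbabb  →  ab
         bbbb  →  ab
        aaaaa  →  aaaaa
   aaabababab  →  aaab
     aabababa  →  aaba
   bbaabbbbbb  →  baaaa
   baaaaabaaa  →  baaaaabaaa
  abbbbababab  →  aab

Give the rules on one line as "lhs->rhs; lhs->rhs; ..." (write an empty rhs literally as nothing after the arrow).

  | baaa
  | aaabaa
  | baabab => baab
  | baa

bab->b; bb->b; bbb->a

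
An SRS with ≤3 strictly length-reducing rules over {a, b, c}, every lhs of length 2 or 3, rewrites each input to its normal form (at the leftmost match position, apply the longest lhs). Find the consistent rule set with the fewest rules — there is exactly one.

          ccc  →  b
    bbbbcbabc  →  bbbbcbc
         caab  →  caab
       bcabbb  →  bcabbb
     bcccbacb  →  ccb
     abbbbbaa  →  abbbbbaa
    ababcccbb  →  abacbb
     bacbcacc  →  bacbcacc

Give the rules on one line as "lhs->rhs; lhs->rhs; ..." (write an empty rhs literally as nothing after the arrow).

bcc->; cba->c; ccc->b

  | ccc => b
  | bbbbcbabc => bbbbcbc
  | caab
  | bcabbb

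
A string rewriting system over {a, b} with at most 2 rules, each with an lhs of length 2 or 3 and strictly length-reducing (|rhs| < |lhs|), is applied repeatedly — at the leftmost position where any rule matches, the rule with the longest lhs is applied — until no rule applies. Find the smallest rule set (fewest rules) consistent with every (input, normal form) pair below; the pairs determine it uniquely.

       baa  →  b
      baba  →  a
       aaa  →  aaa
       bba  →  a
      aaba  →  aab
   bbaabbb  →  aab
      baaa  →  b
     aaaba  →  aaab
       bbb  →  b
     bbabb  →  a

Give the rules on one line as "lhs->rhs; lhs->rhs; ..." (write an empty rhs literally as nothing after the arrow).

  | baa => ba => b
  | baba => bba => a
  | aaa
  | bba => a

ba->b; bb->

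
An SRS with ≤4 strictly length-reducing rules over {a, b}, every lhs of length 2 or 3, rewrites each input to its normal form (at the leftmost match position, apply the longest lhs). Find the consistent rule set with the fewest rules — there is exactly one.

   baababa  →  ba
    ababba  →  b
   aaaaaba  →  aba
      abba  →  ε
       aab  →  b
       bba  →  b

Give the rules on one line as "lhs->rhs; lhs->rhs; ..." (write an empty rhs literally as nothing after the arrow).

aa->; abb->a; baa->ab; bba->b

  | baababa => abbaba => aaba => ba
  | ababba => abaa => aab => b
  | aaaaaba => aaaba => aba
  | abba => aa => ε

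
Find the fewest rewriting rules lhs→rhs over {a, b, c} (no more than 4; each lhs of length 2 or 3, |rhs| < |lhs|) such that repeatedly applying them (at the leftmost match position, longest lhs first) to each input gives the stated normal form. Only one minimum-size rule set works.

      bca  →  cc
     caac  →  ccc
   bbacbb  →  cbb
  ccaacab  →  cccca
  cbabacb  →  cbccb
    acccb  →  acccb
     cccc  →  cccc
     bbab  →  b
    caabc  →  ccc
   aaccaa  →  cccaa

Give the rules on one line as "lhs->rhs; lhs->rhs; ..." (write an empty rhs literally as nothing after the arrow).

  | bca => cc
  | caac => ccc
  | bbacbb => cbb
  | ccaacab => ccccab => cccca

aac->cc; ab->a; bba->; bca->cc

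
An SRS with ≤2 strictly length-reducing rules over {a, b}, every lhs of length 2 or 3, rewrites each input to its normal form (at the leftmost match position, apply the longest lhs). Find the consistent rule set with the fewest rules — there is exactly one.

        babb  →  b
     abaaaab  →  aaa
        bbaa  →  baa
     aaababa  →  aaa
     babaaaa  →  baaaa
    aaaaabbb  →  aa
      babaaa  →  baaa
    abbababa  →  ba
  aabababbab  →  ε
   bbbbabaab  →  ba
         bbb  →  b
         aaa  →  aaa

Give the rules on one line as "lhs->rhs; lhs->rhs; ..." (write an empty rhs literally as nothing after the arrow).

ab->; bb->b

  | babb => bb => b
  | abaaaab => aaaab => aaa
  | bbaa => baa
  | aaababa => aaaba => aaa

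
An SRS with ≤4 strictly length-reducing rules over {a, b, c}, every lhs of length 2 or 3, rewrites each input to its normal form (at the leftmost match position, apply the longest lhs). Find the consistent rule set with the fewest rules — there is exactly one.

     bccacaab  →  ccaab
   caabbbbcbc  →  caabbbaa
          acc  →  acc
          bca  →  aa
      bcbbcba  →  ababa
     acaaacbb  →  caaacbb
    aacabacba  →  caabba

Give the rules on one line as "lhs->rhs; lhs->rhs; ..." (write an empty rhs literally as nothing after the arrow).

  | bccacaab => acacaab => cacaab => ccaab
  | caabbbbcbc => caabbbabc => caabbbaa
  | acc
  | bca => aa

aca->ca; bac->ab; bc->a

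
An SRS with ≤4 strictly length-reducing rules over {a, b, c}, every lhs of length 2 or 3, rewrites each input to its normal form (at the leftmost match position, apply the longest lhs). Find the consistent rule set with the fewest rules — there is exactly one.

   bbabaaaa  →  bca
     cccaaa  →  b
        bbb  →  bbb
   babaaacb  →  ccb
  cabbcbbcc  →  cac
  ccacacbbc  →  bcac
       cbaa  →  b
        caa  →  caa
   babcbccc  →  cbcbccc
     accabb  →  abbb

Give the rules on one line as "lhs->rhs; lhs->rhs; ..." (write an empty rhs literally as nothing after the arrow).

  | bbabaaaa => bcbaaaa => bccaaa => bbaa => bca
  | cccaaa => cbaa => cca => b
  | bbb
  | babaaacb => cbaaacb => ccaacb => bacb => ccb

ba->c; bbc->; cca->b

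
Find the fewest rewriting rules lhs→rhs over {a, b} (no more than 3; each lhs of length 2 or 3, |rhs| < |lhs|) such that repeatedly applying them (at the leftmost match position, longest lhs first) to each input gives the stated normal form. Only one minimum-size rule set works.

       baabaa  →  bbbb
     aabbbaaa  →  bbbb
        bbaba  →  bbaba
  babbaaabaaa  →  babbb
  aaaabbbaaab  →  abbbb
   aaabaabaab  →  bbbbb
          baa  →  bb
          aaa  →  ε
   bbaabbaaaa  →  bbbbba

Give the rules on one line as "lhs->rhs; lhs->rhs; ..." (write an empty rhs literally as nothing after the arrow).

  | baabaa => bbbaa => bbbb
  | aabbbaaa => bbbbaaa => bbbb
  | bbaba
  | babbaaabaaa => babbbaaa => babbb

aa->b; aaa->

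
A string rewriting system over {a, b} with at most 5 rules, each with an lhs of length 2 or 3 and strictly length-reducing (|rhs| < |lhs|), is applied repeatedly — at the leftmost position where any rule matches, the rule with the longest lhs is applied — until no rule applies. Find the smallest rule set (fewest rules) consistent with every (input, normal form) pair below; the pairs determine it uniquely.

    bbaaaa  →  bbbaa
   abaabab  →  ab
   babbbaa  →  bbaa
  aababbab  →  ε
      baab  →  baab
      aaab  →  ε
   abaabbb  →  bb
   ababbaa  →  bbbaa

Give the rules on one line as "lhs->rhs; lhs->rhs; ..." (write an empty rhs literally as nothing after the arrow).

  | bbaaaa => bbbaa
  | abaabab => babab => ab
  | babbbaa => bbaa
  | aababbab => abbbab => bab => ε

aaa->ba; aba->b; abb->; bab->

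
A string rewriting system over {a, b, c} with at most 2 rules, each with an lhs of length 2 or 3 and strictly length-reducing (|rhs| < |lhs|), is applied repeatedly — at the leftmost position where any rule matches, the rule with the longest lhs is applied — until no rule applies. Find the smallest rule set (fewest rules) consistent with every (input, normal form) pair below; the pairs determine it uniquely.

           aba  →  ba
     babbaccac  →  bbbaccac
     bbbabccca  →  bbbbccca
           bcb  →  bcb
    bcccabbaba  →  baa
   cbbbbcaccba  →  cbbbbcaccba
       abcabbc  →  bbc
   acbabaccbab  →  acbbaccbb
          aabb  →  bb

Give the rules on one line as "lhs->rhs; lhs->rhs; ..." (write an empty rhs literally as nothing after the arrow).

  | aba => ba
  | babbaccac => bbbaccac
  | bbbabccca => bbbbccca
  | bcb

ab->b; cab->a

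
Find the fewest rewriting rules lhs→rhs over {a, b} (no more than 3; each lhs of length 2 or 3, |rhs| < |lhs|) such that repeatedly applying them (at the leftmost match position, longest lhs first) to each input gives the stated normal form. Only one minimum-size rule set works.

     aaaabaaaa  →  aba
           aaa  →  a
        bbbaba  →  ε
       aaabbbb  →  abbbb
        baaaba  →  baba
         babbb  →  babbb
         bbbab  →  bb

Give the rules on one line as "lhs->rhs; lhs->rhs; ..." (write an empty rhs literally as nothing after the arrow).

aa->a; bba->

  | aaaabaaaa => aaabaaaa => aabaaaa => abaaaa => abaaa => abaa => aba
  | aaa => aa => a
  | bbbaba => bba => ε
  | aaabbbb => aabbbb => abbbb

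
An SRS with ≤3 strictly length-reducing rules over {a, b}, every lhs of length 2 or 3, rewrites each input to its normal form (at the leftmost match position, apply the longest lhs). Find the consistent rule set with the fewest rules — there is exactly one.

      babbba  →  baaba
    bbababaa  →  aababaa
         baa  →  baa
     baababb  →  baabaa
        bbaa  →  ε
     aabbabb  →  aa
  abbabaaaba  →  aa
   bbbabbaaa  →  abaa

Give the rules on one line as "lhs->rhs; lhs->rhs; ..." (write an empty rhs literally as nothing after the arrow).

aaa->; bb->a

  | babbba => baaba
  | bbababaa => aababaa
  | baa
  | baababb => baabaa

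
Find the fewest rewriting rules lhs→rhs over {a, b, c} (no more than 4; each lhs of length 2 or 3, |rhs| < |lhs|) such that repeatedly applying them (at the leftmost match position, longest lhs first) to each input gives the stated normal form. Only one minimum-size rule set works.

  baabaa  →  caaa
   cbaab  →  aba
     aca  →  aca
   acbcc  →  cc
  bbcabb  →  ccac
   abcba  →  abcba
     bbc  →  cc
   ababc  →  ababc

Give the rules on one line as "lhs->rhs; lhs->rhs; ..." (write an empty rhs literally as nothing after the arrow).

  | baabaa => bbaaa => caaa
  | cbaab => cbba => aba
  | aca
  | acbcc => cc

aab->ba; acb->; bb->c; cbb->ab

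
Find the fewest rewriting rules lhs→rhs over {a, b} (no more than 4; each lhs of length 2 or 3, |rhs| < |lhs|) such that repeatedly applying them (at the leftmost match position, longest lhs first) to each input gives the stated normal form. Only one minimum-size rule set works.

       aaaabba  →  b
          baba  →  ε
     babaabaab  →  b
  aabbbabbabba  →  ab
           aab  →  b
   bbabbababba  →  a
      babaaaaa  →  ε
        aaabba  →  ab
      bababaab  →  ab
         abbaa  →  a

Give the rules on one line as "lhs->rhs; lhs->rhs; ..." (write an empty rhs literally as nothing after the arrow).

aa->; ba->; bab->a

  | aaaabba => aabba => bba => b
  | baba => aa => ε
  | babaabaab => aaabaab => abaab => aab => b
  | aabbbabbabba => bbbabbabba => bbababba => baabba => abba => ab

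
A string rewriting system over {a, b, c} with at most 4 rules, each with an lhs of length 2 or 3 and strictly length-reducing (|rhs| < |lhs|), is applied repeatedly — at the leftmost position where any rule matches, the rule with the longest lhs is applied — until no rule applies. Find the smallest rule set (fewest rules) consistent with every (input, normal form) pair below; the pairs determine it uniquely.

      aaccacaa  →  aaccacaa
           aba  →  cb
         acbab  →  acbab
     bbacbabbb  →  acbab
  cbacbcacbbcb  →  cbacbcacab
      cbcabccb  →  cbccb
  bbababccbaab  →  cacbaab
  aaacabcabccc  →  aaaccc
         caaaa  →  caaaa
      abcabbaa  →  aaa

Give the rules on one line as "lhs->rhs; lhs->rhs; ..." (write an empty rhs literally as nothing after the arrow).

aba->cb; abc->; bb->; bbc->a

  | aaccacaa
  | aba => cb
  | acbab
  | bbacbabbb => acbabbb => acbab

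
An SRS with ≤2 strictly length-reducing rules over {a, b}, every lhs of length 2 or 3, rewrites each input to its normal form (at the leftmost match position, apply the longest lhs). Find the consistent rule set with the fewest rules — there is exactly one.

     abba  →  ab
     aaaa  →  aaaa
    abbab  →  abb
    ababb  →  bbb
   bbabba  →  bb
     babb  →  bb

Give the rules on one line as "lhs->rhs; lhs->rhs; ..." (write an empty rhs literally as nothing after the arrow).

aba->b; ba->

  | abba => ab
  | aaaa
  | abbab => abb
  | ababb => bbb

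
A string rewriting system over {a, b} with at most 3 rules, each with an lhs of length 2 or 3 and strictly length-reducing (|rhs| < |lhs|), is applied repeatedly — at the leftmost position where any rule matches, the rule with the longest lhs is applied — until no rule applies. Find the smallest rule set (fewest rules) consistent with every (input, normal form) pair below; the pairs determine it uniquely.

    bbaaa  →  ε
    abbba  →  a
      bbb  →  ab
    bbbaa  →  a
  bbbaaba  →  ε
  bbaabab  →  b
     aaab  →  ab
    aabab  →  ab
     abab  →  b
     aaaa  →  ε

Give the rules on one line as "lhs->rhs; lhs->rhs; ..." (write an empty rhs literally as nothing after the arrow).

aa->; ba->a; bb->a

  | bbaaa => aaaa => aa => ε
  | abbba => aaba => ba => a
  | bbb => ab
  | bbbaa => abaa => aaa => a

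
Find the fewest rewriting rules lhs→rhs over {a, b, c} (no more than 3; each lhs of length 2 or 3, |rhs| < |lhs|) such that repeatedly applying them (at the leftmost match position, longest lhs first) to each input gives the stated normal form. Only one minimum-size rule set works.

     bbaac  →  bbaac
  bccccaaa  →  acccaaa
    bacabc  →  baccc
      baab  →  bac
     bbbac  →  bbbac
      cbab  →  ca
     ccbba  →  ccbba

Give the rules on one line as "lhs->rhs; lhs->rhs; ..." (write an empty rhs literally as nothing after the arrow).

ab->c; bc->a

  | bbaac
  | bccccaaa => acccaaa
  | bacabc => baccc
  | baab => bac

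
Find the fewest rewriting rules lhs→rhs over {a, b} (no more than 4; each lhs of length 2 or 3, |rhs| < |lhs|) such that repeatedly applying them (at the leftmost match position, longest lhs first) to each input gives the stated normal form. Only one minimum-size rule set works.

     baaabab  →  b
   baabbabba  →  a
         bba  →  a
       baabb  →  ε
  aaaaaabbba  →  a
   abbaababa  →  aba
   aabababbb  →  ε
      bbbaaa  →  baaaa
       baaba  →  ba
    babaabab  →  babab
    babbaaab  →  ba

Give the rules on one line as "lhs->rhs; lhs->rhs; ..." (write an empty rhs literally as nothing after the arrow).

aab->; abb->; bb->; bbb->ba

  | baaabab => baab => b
  | baabbabba => bbabba => abba => a
  | bba => a
  | baabb => bb => ε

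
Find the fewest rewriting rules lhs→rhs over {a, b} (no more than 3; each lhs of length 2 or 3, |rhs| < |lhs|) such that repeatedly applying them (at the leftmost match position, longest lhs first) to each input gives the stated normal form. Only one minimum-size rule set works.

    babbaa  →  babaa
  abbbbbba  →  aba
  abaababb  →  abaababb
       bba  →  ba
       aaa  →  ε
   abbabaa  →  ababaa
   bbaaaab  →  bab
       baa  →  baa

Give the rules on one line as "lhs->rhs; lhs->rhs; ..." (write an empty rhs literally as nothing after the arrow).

  | babbaa => babaa
  | abbbbbba => abbbbba => abbbba => abbba => abba => aba
  | abaababb
  | bba => ba

aaa->; bba->ba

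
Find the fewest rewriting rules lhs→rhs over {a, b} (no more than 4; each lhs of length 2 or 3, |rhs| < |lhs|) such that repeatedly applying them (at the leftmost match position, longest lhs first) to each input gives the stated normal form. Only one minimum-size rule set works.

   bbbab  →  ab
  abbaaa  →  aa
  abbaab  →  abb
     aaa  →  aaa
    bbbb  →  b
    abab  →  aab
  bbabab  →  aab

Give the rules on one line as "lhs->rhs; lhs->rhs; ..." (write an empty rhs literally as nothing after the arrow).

  | bbbab => ab
  | abbaaa => aba => aa
  | abbaab => abb
  | aaa

ba->a; baa->; bbb->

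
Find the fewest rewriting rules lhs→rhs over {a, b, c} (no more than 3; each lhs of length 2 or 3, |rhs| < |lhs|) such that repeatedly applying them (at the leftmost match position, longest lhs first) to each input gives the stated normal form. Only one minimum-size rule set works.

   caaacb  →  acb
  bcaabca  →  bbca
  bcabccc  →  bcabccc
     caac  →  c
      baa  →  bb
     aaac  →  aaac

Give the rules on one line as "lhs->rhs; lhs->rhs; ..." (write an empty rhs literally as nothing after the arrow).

baa->bb; caa->

  | caaacb => acb
  | bcaabca => bbca
  | bcabccc
  | caac => c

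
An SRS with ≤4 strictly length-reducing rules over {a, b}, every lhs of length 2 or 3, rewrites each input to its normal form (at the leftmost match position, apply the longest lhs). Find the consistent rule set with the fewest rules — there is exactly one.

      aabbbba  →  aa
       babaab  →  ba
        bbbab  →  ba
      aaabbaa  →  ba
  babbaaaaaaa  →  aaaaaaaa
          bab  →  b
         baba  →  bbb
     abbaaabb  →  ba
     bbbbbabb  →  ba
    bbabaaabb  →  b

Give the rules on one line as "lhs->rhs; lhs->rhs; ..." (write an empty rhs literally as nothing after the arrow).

ab->; aba->bb; bba->aa

  | aabbbba => abbba => bba => aa
  | babaab => bbbab => baab => ba
  | bbbab => baab => ba
  | aaabbaa => aabaa => abba => ba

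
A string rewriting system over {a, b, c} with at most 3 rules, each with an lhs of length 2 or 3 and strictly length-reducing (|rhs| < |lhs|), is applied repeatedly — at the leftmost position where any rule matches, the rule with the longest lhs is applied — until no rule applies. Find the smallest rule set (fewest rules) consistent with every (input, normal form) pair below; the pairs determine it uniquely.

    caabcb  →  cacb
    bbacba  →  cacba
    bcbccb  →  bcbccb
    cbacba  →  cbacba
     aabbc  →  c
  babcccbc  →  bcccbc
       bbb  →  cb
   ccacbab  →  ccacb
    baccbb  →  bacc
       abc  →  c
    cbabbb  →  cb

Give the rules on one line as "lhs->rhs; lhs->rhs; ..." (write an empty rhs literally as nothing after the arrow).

ab->; bb->c; cbb->c

  | caabcb => cacb
  | bbacba => cacba
  | bcbccb
  | cbacba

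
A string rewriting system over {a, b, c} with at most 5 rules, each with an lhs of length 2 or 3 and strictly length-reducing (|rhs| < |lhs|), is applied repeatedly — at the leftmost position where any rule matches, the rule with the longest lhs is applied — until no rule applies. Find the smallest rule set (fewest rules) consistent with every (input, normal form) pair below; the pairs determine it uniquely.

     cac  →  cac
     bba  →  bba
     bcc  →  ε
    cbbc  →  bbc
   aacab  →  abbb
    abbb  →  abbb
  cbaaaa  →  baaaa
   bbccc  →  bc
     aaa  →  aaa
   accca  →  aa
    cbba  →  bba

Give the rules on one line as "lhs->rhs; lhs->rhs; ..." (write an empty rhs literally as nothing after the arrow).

aca->bb; bcc->; cb->b; ccc->

  | cac
  | bba
  | bcc => ε
  | cbbc => bbc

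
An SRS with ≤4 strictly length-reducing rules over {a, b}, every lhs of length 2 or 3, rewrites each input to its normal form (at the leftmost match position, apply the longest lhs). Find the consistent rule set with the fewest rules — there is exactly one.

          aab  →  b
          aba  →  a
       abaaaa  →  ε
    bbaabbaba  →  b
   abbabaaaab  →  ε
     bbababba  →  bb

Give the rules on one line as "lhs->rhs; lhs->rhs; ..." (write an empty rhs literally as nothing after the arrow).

  | aab => b
  | aba => a
  | abaaaa => aaaa => aa => ε
  | bbaabbaba => babbaba => bbaba => bba => b

aa->; ab->; ba->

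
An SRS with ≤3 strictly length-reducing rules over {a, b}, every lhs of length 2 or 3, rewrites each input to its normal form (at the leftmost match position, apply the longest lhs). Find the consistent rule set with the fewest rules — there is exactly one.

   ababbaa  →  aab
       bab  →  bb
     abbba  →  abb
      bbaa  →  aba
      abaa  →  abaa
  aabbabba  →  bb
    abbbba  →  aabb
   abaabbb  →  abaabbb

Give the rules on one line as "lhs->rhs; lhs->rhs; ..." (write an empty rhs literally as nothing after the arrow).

aaa->; bab->bb; bba->ab

  | ababbaa => abbbaa => ababa => abba => aab
  | bab => bb
  | abbba => abab => abb
  | bbaa => aba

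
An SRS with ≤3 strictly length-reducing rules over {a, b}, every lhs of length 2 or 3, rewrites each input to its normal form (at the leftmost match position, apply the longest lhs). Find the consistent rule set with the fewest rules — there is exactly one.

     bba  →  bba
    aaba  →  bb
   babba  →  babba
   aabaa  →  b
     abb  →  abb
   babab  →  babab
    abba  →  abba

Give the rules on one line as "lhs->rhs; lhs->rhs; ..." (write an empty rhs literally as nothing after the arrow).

  | bba
  | aaba => baa => bb
  | babba
  | aabaa => baaa => b

aa->b; aaa->; aab->ba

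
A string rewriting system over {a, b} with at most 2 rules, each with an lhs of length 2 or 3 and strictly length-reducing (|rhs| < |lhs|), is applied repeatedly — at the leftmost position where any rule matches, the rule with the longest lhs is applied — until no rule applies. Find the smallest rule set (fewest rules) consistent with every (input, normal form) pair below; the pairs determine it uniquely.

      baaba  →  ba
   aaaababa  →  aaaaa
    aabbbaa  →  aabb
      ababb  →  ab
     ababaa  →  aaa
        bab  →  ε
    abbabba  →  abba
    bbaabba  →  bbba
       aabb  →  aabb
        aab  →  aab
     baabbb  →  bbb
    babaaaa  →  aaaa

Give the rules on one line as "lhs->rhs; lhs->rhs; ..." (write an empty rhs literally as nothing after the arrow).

  | baaba => ba
  | aaaababa => aaaaa
  | aabbbaa => aabb
  | ababb => ab

baa->; bab->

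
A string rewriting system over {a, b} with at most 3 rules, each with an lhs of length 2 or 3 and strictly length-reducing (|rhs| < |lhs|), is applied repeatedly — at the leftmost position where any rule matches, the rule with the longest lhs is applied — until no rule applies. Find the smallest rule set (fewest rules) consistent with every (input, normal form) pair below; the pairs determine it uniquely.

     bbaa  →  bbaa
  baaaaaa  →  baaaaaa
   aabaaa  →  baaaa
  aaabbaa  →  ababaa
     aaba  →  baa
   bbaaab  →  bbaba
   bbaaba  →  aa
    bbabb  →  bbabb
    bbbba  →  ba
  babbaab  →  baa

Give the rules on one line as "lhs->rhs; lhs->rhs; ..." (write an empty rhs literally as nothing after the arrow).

aab->ba; bbb->

  | bbaa
  | baaaaaa
  | aabaaa => baaaa
  | aaabbaa => ababaa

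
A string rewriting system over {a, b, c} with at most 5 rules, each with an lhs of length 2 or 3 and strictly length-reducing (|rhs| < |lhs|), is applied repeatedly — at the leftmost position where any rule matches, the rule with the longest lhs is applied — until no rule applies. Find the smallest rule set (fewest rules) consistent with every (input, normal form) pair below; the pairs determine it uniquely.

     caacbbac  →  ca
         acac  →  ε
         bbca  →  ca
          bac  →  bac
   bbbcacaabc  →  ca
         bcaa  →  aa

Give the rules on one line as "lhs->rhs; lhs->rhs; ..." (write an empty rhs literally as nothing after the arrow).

  | caacbbac => caacac => cacc => ca
  | acac => cc => ε
  | bbca => ca
  | bac

aca->c; bb->; bc->; cc->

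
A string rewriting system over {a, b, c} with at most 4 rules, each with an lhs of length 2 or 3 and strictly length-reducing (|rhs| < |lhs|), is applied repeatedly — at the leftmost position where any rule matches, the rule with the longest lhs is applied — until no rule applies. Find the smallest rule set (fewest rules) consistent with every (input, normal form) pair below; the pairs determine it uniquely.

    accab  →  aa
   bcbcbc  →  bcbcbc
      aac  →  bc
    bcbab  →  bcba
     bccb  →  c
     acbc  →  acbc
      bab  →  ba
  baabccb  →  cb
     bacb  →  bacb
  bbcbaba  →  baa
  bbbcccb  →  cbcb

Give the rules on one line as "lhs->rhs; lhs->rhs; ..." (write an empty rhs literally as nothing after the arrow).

  | accab => aab => aa
  | bcbcbc
  | aac => bc
  | bcbab => bcba

aac->bc; ab->a; bb->c; cc->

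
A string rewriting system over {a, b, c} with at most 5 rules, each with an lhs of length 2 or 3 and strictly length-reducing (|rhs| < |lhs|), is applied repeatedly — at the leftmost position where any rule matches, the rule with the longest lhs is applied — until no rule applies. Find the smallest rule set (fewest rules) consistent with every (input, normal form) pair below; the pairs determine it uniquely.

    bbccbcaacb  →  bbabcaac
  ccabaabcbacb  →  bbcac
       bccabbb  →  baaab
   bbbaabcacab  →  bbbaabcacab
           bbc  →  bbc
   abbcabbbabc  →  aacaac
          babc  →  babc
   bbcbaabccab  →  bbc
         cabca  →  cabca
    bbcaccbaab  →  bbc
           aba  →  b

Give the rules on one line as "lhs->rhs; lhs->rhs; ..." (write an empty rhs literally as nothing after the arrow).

  | bbccbcaacb => bbabcaacb => bbabcaac
  | ccabaabcbacb => aabaabcbacb => ababcbacb => bbcbacb => bbcacb => bbcac
  | bccabbb => baabbb => baaab
  | bbbaabcacab

aba->b; abb->aa; cb->c; cc->a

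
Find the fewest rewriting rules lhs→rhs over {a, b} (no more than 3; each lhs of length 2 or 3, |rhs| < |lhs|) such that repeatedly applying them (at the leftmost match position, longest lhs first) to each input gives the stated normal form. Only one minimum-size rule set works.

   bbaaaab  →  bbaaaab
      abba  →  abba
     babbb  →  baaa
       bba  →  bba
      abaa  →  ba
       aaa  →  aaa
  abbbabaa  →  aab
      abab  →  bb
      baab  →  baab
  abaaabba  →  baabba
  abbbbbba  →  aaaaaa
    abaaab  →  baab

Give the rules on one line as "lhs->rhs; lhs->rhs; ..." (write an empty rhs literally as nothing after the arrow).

  | bbaaaab
  | abba
  | babbb => baaa
  | bba

aba->b; bbb->aa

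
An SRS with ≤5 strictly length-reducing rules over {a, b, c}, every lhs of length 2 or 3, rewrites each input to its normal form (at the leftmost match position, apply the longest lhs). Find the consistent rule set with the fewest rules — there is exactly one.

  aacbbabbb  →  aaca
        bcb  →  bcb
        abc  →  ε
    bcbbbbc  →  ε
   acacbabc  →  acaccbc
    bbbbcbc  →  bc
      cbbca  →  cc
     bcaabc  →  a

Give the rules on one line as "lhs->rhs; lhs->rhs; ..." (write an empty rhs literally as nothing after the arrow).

abc->; ba->c; bbb->a; bca->a

  | aacbbabbb => aacbcbbb => aacbca => aaca
  | bcb
  | abc => ε
  | bcbbbbc => bcabc => abc => ε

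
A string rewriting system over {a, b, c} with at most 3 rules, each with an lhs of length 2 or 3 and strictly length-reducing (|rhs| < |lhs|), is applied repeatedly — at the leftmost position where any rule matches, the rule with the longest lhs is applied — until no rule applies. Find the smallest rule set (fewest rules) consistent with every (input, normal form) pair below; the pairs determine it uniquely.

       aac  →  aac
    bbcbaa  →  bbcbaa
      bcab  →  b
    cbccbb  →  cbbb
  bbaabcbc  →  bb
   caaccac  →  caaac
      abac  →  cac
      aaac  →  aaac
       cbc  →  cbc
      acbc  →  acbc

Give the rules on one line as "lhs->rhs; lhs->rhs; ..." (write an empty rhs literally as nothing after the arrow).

  | aac
  | bbcbaa
  | bcab => bcc => b
  | cbccbb => cbbb

ab->c; cc->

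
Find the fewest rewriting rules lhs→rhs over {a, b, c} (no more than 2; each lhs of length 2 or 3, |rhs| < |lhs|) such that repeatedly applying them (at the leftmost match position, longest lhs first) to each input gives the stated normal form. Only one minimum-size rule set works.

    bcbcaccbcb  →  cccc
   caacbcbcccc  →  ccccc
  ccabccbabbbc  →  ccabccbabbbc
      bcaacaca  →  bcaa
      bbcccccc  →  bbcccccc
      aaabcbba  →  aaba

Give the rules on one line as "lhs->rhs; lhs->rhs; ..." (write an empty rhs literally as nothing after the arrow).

  | bcbcaccbcb => ccaccbcb => cccbcb => cccc
  | caacbcbcccc => cabcbcccc => caccccc => ccccc
  | ccabccbabbbc
  | bcaacaca => bcaaca => bcaa

ac->; bcb->c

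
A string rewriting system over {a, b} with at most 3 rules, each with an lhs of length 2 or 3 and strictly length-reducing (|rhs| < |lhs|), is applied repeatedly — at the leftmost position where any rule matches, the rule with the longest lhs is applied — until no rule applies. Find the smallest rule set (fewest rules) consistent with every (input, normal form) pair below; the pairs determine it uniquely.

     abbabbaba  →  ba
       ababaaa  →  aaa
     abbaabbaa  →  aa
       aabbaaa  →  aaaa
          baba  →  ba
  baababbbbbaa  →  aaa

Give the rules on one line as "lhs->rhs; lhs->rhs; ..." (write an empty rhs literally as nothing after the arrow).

aab->b; ab->; bb->a

  | abbabbaba => babbaba => bbaba => aaba => ba
  | ababaaa => abaaa => aaa
  | abbaabbaa => baabbaa => bbbaa => abaa => aa
  | aabbaaa => bbaaa => aaaa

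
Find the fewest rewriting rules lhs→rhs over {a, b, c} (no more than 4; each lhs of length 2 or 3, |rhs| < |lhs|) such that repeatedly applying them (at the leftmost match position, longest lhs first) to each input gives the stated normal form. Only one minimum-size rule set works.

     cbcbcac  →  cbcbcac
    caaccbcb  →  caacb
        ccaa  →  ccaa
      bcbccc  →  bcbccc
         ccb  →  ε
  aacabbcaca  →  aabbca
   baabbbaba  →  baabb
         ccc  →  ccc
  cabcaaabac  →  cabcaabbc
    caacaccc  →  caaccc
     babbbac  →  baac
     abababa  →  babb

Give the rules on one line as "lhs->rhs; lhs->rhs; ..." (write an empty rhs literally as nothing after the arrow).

aba->bb; aca->a; bba->aa; ccb->

  | cbcbcac
  | caaccbcb => caacb
  | ccaa
  | bcbccc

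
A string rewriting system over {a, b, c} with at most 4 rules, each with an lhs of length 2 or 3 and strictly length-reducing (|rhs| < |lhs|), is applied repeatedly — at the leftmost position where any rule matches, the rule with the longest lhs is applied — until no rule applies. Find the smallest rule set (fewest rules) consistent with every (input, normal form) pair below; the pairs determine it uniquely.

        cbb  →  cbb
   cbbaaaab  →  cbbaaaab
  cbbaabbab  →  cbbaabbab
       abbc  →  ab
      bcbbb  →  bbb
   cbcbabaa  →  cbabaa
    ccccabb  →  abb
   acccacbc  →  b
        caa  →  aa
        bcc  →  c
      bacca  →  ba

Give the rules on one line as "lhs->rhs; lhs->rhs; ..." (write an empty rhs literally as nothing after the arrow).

ac->b; bc->; ca->a

  | cbb
  | cbbaaaab
  | cbbaabbab
  | abbc => ab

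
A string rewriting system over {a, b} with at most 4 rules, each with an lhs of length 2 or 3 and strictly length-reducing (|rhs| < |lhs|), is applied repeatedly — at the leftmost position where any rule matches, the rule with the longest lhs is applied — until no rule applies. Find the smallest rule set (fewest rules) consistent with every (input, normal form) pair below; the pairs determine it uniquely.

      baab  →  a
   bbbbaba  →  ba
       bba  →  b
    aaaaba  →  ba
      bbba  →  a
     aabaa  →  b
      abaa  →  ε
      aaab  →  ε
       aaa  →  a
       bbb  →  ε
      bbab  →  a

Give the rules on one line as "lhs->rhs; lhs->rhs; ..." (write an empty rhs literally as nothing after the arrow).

aa->; ab->; bb->a; bba->b

  | baab => bb => a
  | bbbbaba => abbaba => baba => ba
  | bba => b
  | aaaaba => aaba => ba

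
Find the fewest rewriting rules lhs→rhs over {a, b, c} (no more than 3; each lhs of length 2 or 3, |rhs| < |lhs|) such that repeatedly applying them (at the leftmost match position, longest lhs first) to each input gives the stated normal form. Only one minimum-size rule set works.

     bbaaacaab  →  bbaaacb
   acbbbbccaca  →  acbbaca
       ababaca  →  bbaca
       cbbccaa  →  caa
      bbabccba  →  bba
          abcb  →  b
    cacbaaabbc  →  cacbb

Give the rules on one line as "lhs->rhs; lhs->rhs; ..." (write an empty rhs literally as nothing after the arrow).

  | bbaaacaab => bbaaacab => bbaaacb
  | acbbbbccaca => acbbbcaca => acbbaca
  | ababaca => babaca => bbaca
  | cbbccaa => cbcaa => caa

ab->b; bc->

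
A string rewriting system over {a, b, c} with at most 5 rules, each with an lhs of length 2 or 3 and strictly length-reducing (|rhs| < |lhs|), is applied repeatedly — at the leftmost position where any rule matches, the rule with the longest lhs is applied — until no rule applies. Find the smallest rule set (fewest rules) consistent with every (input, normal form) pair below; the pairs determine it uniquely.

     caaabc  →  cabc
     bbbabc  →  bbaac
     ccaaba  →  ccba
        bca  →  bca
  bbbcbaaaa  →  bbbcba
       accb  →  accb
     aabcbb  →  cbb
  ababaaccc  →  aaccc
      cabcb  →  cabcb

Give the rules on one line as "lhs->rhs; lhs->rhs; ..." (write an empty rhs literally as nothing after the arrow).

aaa->; aab->; bab->aa; caa->c

  | caaabc => cabc
  | bbbabc => bbaac
  | ccaaba => ccba
  | bca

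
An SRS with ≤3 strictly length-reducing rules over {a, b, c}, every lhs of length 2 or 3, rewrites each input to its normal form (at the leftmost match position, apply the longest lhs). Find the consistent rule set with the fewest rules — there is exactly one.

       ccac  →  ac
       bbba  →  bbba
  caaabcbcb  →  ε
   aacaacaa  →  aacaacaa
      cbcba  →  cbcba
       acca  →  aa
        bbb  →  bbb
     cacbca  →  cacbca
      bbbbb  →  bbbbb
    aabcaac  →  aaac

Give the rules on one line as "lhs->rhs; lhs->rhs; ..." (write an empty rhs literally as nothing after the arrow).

ab->c; cc->

  | ccac => ac
  | bbba
  | caaabcbcb => caaccbcb => caabcb => caccb => cab => cc => ε
  | aacaacaa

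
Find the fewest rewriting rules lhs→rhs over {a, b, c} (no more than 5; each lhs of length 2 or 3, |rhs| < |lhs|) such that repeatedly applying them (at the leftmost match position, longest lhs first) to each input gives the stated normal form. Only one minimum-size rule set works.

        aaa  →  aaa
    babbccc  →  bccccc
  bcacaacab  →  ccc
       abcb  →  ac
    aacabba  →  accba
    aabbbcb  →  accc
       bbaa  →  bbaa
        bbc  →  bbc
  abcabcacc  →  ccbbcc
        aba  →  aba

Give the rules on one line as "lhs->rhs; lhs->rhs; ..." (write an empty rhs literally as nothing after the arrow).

  | aaa
  | babbccc => bccccc
  | bcacaacab => bbcaacab => bbbacab => ccacab => cbcab => cbbb => ccc
  | abcb => ac

abb->cc; bbb->cc; bcb->c; ca->b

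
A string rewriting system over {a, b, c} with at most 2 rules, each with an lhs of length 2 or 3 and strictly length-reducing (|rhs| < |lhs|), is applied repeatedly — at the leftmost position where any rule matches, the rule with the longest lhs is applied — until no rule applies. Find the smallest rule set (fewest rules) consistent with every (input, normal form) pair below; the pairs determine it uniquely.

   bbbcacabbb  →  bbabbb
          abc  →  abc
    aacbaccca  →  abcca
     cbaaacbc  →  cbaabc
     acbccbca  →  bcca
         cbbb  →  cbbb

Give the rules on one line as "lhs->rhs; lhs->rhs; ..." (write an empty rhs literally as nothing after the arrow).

ac->; bca->a

  | bbbcacabbb => bbacabbb => bbabbb
  | abc
  | aacbaccca => abaccca => abcca
  | cbaaacbc => cbaabc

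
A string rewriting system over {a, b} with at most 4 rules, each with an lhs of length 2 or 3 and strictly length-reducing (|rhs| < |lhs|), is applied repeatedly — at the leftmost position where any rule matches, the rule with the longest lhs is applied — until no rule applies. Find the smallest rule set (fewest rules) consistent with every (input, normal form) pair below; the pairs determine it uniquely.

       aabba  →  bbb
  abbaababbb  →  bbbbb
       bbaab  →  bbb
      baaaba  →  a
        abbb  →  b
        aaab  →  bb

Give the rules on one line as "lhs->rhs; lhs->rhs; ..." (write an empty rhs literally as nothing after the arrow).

  | aabba => bbba => bbb
  | abbaababbb => aababbb => bbabbb => bbbbb
  | bbaab => babb => bbb
  | baaaba => ababa => abba => a

aa->b; abb->; ba->b; baa->ab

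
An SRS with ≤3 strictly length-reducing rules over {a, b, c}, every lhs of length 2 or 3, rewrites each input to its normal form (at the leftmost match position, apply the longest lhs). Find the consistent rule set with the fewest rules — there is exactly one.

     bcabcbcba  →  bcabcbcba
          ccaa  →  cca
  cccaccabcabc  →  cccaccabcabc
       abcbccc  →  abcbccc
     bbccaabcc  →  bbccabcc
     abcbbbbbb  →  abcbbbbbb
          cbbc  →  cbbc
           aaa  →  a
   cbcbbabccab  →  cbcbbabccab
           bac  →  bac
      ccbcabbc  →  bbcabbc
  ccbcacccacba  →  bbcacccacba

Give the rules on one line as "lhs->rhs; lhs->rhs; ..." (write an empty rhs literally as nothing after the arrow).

aa->a; ccb->bb

  | bcabcbcba
  | ccaa => cca
  | cccaccabcabc
  | abcbccc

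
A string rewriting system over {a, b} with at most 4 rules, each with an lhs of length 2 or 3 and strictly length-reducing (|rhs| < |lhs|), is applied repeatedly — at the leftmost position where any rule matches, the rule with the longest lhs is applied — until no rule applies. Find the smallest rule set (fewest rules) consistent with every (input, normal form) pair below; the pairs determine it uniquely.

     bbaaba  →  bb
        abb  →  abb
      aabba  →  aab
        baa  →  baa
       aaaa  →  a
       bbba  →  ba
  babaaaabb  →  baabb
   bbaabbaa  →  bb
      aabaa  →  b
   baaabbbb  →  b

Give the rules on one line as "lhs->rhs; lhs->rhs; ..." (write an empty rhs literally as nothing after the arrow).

  | bbaaba => baba => bb
  | abb
  | aabba => aab
  | baa

aaa->; aba->b; bba->b; bbb->b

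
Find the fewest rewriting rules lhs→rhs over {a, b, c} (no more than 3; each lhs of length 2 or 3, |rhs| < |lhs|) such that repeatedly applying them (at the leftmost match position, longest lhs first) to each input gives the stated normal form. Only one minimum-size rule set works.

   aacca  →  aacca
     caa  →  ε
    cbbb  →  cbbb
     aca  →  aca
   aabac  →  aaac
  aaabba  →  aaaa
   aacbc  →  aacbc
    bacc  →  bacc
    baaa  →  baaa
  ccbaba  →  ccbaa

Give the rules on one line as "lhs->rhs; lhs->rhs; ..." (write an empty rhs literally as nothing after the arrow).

ab->a; caa->

  | aacca
  | caa => ε
  | cbbb
  | aca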